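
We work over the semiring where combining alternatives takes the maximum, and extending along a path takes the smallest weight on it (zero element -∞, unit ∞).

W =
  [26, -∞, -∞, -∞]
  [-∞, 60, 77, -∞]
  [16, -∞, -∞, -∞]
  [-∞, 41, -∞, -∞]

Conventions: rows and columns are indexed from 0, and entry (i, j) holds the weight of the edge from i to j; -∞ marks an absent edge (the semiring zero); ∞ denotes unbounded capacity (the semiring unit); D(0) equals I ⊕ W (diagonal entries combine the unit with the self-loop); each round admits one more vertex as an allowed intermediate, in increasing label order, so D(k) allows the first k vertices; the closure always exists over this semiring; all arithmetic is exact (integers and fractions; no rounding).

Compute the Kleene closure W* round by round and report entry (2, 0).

D(0):
  [∞, -∞, -∞, -∞]
  [-∞, ∞, 77, -∞]
  [16, -∞, ∞, -∞]
  [-∞, 41, -∞, ∞]
D(1):
  [∞, -∞, -∞, -∞]
  [-∞, ∞, 77, -∞]
  [16, -∞, ∞, -∞]
  [-∞, 41, -∞, ∞]
D(2):
  [∞, -∞, -∞, -∞]
  [-∞, ∞, 77, -∞]
  [16, -∞, ∞, -∞]
  [-∞, 41, 41, ∞]
D(3):
  [∞, -∞, -∞, -∞]
  [16, ∞, 77, -∞]
  [16, -∞, ∞, -∞]
  [16, 41, 41, ∞]
D(4):
  [∞, -∞, -∞, -∞]
  [16, ∞, 77, -∞]
  [16, -∞, ∞, -∞]
  [16, 41, 41, ∞]
Answer: W*[2][0] = 16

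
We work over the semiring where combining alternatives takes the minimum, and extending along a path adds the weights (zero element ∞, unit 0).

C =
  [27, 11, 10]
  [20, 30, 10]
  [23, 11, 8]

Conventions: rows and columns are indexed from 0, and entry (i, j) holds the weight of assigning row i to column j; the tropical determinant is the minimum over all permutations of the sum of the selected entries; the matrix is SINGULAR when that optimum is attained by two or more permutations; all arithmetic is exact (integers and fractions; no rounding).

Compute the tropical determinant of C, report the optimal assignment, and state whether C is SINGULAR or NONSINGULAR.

σ = (0, 1, 2): 27 + 30 + 8 = 65
σ = (0, 2, 1): 27 + 10 + 11 = 48
σ = (1, 0, 2): 11 + 20 + 8 = 39
σ = (1, 2, 0): 11 + 10 + 23 = 44
σ = (2, 0, 1): 10 + 20 + 11 = 41
σ = (2, 1, 0): 10 + 30 + 23 = 63
Optimal value attained by: σ = (1, 0, 2).
Answer: det⊕(C) = 39; verdict: NONSINGULAR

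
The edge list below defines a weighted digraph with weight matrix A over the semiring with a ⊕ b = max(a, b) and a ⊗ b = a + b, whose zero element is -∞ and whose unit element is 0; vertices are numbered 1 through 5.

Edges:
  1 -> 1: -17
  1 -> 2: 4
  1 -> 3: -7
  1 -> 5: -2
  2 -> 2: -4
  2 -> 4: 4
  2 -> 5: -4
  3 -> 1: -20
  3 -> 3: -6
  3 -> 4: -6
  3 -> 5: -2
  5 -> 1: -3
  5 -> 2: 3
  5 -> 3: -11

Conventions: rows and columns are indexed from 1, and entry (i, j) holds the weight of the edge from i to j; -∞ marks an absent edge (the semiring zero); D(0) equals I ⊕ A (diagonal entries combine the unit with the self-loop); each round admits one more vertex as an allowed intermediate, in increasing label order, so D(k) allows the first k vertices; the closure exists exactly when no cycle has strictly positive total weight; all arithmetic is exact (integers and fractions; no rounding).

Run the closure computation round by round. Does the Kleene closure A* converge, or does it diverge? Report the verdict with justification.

D(0):
  [0, 4, -7, -∞, -2]
  [-∞, 0, -∞, 4, -4]
  [-20, -∞, 0, -6, -2]
  [-∞, -∞, -∞, 0, -∞]
  [-3, 3, -11, -∞, 0]
D(1):
  [0, 4, -7, -∞, -2]
  [-∞, 0, -∞, 4, -4]
  [-20, -16, 0, -6, -2]
  [-∞, -∞, -∞, 0, -∞]
  [-3, 3, -10, -∞, 0]
D(2):
  [0, 4, -7, 8, 0]
  [-∞, 0, -∞, 4, -4]
  [-20, -16, 0, -6, -2]
  [-∞, -∞, -∞, 0, -∞]
  [-3, 3, -10, 7, 0]
D(3):
  [0, 4, -7, 8, 0]
  [-∞, 0, -∞, 4, -4]
  [-20, -16, 0, -6, -2]
  [-∞, -∞, -∞, 0, -∞]
  [-3, 3, -10, 7, 0]
D(4):
  [0, 4, -7, 8, 0]
  [-∞, 0, -∞, 4, -4]
  [-20, -16, 0, -6, -2]
  [-∞, -∞, -∞, 0, -∞]
  [-3, 3, -10, 7, 0]
D(5):
  [0, 4, -7, 8, 0]
  [-7, 0, -14, 4, -4]
  [-5, 1, 0, 5, -2]
  [-∞, -∞, -∞, 0, -∞]
  [-3, 3, -10, 7, 0]
Key observation: every diagonal entry stays at the unit through all rounds, so no improving cycle exists.
Answer: CONVERGES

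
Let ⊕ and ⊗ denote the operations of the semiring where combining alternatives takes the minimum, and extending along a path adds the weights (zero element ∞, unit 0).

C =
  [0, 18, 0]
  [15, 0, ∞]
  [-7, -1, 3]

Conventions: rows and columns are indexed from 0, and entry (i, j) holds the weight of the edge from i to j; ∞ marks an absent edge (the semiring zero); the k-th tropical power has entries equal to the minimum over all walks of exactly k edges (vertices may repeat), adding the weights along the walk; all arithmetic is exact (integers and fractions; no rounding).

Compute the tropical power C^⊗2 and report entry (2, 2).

C^⊗2:
  [-7, -1, 0]
  [15, 0, 15]
  [-7, -1, -7]
Key observation: the optimum is the walk 2->0->2, with weight (-7) + 0 = -7.
Optimal value attained by: walk 2->0->2.
Answer: (C^⊗2)[2][2] = -7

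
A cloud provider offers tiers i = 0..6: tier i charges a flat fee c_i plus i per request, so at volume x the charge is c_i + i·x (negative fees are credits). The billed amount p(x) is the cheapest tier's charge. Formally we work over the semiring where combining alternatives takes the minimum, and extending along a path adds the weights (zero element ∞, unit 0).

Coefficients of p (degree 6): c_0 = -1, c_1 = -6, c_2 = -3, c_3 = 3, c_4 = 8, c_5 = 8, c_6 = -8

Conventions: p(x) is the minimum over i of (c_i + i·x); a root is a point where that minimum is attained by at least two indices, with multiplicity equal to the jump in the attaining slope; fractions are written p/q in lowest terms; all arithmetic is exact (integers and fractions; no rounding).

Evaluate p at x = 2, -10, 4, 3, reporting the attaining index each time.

p(2) = min(-1+0·2=-1, -6+1·2=-4, -3+2·2=1, 3+3·2=9, 8+4·2=16, 8+5·2=18, -8+6·2=4) = -4 (attained by i=1)
p(-10) = min(-1+0·(-10)=-1, -6+1·(-10)=-16, -3+2·(-10)=-23, 3+3·(-10)=-27, 8+4·(-10)=-32, 8+5·(-10)=-42, -8+6·(-10)=-68) = -68 (attained by i=6)
p(4) = min(-1+0·4=-1, -6+1·4=-2, -3+2·4=5, 3+3·4=15, 8+4·4=24, 8+5·4=28, -8+6·4=16) = -2 (attained by i=1)
p(3) = min(-1+0·3=-1, -6+1·3=-3, -3+2·3=3, 3+3·3=12, 8+4·3=20, 8+5·3=23, -8+6·3=10) = -3 (attained by i=1)
Answer: p(2) = -4; p(-10) = -68; p(4) = -2; p(3) = -3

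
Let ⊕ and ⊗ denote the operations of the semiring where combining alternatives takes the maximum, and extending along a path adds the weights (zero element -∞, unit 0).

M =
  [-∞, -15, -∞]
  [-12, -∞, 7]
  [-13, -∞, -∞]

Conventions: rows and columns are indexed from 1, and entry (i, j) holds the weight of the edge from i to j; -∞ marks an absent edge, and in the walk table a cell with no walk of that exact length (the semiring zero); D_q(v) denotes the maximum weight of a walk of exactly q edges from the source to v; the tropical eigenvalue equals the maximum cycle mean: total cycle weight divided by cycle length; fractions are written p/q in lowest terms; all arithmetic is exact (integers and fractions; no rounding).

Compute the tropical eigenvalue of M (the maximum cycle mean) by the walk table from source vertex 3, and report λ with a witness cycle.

q=0: [-∞, -∞, 0]
q=1: [-13, -∞, -∞]
q=2: [-∞, -28, -∞]
q=3: [-40, -∞, -21]
Optimal cycle mean attained by: cycle 1->2->3->1, total (-15) + 7 + (-13), length 3.
Answer: λ = -7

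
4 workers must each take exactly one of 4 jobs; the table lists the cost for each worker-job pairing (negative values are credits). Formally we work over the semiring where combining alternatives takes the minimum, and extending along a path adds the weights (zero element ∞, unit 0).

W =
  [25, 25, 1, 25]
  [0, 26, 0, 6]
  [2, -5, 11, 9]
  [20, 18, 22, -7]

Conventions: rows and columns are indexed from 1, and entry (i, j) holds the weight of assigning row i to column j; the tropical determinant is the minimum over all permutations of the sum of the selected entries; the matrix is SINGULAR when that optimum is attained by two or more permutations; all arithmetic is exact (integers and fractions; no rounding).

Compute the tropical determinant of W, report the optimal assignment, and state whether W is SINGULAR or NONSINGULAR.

σ = (1, 2, 3, 4): 25 + 26 + 11 + (-7) = 55
σ = (1, 2, 4, 3): 25 + 26 + 9 + 22 = 82
σ = (1, 3, 2, 4): 25 + 0 + (-5) + (-7) = 13
σ = (1, 3, 4, 2): 25 + 0 + 9 + 18 = 52
σ = (1, 4, 2, 3): 25 + 6 + (-5) + 22 = 48
σ = (1, 4, 3, 2): 25 + 6 + 11 + 18 = 60
σ = (2, 1, 3, 4): 25 + 0 + 11 + (-7) = 29
σ = (2, 1, 4, 3): 25 + 0 + 9 + 22 = 56
σ = (2, 3, 1, 4): 25 + 0 + 2 + (-7) = 20
σ = (2, 3, 4, 1): 25 + 0 + 9 + 20 = 54
σ = (2, 4, 1, 3): 25 + 6 + 2 + 22 = 55
σ = (2, 4, 3, 1): 25 + 6 + 11 + 20 = 62
σ = (3, 1, 2, 4): 1 + 0 + (-5) + (-7) = -11
σ = (3, 1, 4, 2): 1 + 0 + 9 + 18 = 28
σ = (3, 2, 1, 4): 1 + 26 + 2 + (-7) = 22
σ = (3, 2, 4, 1): 1 + 26 + 9 + 20 = 56
σ = (3, 4, 1, 2): 1 + 6 + 2 + 18 = 27
σ = (3, 4, 2, 1): 1 + 6 + (-5) + 20 = 22
σ = (4, 1, 2, 3): 25 + 0 + (-5) + 22 = 42
σ = (4, 1, 3, 2): 25 + 0 + 11 + 18 = 54
σ = (4, 2, 1, 3): 25 + 26 + 2 + 22 = 75
σ = (4, 2, 3, 1): 25 + 26 + 11 + 20 = 82
σ = (4, 3, 1, 2): 25 + 0 + 2 + 18 = 45
σ = (4, 3, 2, 1): 25 + 0 + (-5) + 20 = 40
Optimal value attained by: σ = (3, 1, 2, 4).
Answer: det⊕(W) = -11; verdict: NONSINGULAR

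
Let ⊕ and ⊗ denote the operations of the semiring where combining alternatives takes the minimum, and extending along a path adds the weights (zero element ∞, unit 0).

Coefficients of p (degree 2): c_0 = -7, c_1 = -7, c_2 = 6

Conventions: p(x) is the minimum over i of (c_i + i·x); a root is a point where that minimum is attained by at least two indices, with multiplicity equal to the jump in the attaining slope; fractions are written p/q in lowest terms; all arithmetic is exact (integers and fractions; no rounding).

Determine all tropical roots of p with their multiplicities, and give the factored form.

hull edge (i=0, c=-7) to (i=1, c=-7): slope 0, span 1
hull edge (i=1, c=-7) to (i=2, c=6): slope 13, span 1
Factored form: p(x) = 6 ⊗ (x ⊕ (-13)) ⊗ (x ⊕ 0)
Answer: roots = -13 (mult 1), 0 (mult 1)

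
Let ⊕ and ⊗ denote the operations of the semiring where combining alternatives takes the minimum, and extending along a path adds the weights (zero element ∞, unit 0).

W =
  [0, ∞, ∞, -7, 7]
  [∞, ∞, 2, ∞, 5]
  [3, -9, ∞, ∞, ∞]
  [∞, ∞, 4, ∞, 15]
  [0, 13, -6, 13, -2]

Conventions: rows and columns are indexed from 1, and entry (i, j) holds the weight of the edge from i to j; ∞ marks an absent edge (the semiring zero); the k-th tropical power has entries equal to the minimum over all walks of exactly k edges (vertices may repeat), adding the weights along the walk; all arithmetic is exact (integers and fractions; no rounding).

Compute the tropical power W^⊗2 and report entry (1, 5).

W^⊗2:
  [0, 20, -3, -7, 5]
  [5, -7, -1, 18, 3]
  [3, ∞, -7, -4, -4]
  [7, -5, 9, 28, 13]
  [-3, -15, -8, -7, -4]
Key observation: the optimum is the walk 1->5->5, with weight 7 + (-2) = 5.
Optimal value attained by: walk 1->5->5.
Answer: (W^⊗2)[1][5] = 5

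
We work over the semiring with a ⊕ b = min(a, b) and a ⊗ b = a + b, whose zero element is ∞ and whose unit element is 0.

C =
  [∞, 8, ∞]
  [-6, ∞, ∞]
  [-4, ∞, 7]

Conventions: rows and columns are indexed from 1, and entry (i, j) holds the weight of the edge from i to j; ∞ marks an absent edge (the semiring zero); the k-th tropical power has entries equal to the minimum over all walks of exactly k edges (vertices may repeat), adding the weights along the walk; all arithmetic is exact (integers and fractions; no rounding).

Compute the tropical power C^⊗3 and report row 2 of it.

C^⊗2:
  [2, ∞, ∞]
  [∞, 2, ∞]
  [3, 4, 14]
C^⊗3:
  [∞, 10, ∞]
  [-4, ∞, ∞]
  [-2, 11, 21]
Answer: row 2 of C^⊗3 = [-4, ∞, ∞]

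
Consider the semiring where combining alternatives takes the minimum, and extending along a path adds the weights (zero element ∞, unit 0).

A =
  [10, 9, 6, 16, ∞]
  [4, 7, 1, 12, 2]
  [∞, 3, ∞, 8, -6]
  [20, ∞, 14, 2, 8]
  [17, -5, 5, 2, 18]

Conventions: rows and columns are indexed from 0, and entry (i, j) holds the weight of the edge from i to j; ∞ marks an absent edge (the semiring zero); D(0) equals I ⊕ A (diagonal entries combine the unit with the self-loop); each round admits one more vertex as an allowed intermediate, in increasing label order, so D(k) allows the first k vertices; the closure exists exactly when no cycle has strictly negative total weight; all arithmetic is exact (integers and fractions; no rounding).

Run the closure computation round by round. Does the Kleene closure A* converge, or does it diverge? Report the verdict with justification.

D(0):
  [0, 9, 6, 16, ∞]
  [4, 0, 1, 12, 2]
  [∞, 3, 0, 8, -6]
  [20, ∞, 14, 0, 8]
  [17, -5, 5, 2, 0]
D(1):
  [0, 9, 6, 16, ∞]
  [4, 0, 1, 12, 2]
  [∞, 3, 0, 8, -6]
  [20, 29, 14, 0, 8]
  [17, -5, 5, 2, 0]
Detection: at round 2, diagonal entry (4, 4) turns strictly negative.
Key observation: the cycle 4->1->4 has total weight (-5) + 2, which is strictly negative.
Answer: DIVERGES — negative cycle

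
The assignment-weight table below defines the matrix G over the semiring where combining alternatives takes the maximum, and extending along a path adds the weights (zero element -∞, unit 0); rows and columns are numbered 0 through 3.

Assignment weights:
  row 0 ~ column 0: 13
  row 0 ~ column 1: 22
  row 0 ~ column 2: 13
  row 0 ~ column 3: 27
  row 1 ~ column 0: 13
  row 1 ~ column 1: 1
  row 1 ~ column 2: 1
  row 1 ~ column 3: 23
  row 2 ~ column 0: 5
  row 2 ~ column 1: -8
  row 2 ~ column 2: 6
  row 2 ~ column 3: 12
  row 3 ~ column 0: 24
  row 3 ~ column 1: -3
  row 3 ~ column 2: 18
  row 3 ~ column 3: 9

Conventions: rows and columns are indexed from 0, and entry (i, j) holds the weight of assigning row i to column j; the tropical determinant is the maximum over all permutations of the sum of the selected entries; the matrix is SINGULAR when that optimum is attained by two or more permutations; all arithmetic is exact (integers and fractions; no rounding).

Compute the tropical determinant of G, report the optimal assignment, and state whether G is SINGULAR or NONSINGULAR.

σ = (0, 1, 2, 3): 13 + 1 + 6 + 9 = 29
σ = (0, 1, 3, 2): 13 + 1 + 12 + 18 = 44
σ = (0, 2, 1, 3): 13 + 1 + (-8) + 9 = 15
σ = (0, 2, 3, 1): 13 + 1 + 12 + (-3) = 23
σ = (0, 3, 1, 2): 13 + 23 + (-8) + 18 = 46
σ = (0, 3, 2, 1): 13 + 23 + 6 + (-3) = 39
σ = (1, 0, 2, 3): 22 + 13 + 6 + 9 = 50
σ = (1, 0, 3, 2): 22 + 13 + 12 + 18 = 65
σ = (1, 2, 0, 3): 22 + 1 + 5 + 9 = 37
σ = (1, 2, 3, 0): 22 + 1 + 12 + 24 = 59
σ = (1, 3, 0, 2): 22 + 23 + 5 + 18 = 68
σ = (1, 3, 2, 0): 22 + 23 + 6 + 24 = 75
σ = (2, 0, 1, 3): 13 + 13 + (-8) + 9 = 27
σ = (2, 0, 3, 1): 13 + 13 + 12 + (-3) = 35
σ = (2, 1, 0, 3): 13 + 1 + 5 + 9 = 28
σ = (2, 1, 3, 0): 13 + 1 + 12 + 24 = 50
σ = (2, 3, 0, 1): 13 + 23 + 5 + (-3) = 38
σ = (2, 3, 1, 0): 13 + 23 + (-8) + 24 = 52
σ = (3, 0, 1, 2): 27 + 13 + (-8) + 18 = 50
σ = (3, 0, 2, 1): 27 + 13 + 6 + (-3) = 43
σ = (3, 1, 0, 2): 27 + 1 + 5 + 18 = 51
σ = (3, 1, 2, 0): 27 + 1 + 6 + 24 = 58
σ = (3, 2, 0, 1): 27 + 1 + 5 + (-3) = 30
σ = (3, 2, 1, 0): 27 + 1 + (-8) + 24 = 44
Optimal value attained by: σ = (1, 3, 2, 0).
Answer: det⊕(G) = 75; verdict: NONSINGULAR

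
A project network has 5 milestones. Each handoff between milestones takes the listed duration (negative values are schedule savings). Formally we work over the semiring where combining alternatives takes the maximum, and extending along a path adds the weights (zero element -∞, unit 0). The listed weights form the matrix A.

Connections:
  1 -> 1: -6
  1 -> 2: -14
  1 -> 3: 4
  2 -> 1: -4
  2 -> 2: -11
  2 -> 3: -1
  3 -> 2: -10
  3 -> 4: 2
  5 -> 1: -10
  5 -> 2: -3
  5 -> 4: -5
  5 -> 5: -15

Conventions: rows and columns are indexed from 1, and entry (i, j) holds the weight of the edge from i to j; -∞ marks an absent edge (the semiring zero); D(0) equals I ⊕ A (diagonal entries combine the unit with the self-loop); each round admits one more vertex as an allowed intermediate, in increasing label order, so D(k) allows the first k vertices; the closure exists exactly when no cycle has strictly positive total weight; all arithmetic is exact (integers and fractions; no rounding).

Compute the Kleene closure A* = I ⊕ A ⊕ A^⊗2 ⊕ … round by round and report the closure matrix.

D(0):
  [0, -14, 4, -∞, -∞]
  [-4, 0, -1, -∞, -∞]
  [-∞, -10, 0, 2, -∞]
  [-∞, -∞, -∞, 0, -∞]
  [-10, -3, -∞, -5, 0]
D(1):
  [0, -14, 4, -∞, -∞]
  [-4, 0, 0, -∞, -∞]
  [-∞, -10, 0, 2, -∞]
  [-∞, -∞, -∞, 0, -∞]
  [-10, -3, -6, -5, 0]
D(2):
  [0, -14, 4, -∞, -∞]
  [-4, 0, 0, -∞, -∞]
  [-14, -10, 0, 2, -∞]
  [-∞, -∞, -∞, 0, -∞]
  [-7, -3, -3, -5, 0]
D(3):
  [0, -6, 4, 6, -∞]
  [-4, 0, 0, 2, -∞]
  [-14, -10, 0, 2, -∞]
  [-∞, -∞, -∞, 0, -∞]
  [-7, -3, -3, -1, 0]
D(4):
  [0, -6, 4, 6, -∞]
  [-4, 0, 0, 2, -∞]
  [-14, -10, 0, 2, -∞]
  [-∞, -∞, -∞, 0, -∞]
  [-7, -3, -3, -1, 0]
D(5):
  [0, -6, 4, 6, -∞]
  [-4, 0, 0, 2, -∞]
  [-14, -10, 0, 2, -∞]
  [-∞, -∞, -∞, 0, -∞]
  [-7, -3, -3, -1, 0]
Answer: A* = [[0, -6, 4, 6, -∞], [-4, 0, 0, 2, -∞], [-14, -10, 0, 2, -∞], [-∞, -∞, -∞, 0, -∞], [-7, -3, -3, -1, 0]]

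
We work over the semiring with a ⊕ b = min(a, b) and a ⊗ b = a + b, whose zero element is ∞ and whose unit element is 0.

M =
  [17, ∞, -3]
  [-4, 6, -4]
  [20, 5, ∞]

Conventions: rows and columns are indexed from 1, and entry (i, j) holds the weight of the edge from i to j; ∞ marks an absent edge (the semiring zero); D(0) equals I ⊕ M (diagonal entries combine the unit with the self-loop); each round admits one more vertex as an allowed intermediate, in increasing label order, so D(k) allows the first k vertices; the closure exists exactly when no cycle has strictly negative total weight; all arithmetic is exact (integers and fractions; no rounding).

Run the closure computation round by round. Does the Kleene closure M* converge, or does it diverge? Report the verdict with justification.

D(0):
  [0, ∞, -3]
  [-4, 0, -4]
  [20, 5, 0]
D(1):
  [0, ∞, -3]
  [-4, 0, -7]
  [20, 5, 0]
Detection: at round 2, diagonal entry (3, 3) turns strictly negative.
Key observation: the cycle 3->2->1->3 has total weight 5 + (-4) + (-3), which is strictly negative.
Answer: DIVERGES — negative cycle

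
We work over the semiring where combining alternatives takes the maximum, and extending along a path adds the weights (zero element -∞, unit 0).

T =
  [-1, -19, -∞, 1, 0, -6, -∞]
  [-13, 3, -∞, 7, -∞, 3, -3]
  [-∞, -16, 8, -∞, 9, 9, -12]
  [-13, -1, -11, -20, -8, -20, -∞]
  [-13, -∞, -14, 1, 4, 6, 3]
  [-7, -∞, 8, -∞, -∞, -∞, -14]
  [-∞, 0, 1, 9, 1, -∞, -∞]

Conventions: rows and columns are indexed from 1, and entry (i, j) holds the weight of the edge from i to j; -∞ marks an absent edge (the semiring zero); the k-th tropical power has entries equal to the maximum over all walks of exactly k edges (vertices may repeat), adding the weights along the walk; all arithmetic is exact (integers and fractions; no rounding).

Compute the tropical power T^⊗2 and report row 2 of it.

T^⊗2:
  [-2, 0, 2, 1, 4, 6, 3]
  [-4, 6, 11, 10, -1, 6, 0]
  [2, -8, 17, 10, 17, 17, 12]
  [-14, 2, -3, 6, -2, 2, -4]
  [-1, 3, 14, 12, 8, 10, 7]
  [-8, -8, 16, -5, 17, 17, -4]
  [-4, 8, 9, 7, 10, 10, 4]
Answer: row 2 of T^⊗2 = [-4, 6, 11, 10, -1, 6, 0]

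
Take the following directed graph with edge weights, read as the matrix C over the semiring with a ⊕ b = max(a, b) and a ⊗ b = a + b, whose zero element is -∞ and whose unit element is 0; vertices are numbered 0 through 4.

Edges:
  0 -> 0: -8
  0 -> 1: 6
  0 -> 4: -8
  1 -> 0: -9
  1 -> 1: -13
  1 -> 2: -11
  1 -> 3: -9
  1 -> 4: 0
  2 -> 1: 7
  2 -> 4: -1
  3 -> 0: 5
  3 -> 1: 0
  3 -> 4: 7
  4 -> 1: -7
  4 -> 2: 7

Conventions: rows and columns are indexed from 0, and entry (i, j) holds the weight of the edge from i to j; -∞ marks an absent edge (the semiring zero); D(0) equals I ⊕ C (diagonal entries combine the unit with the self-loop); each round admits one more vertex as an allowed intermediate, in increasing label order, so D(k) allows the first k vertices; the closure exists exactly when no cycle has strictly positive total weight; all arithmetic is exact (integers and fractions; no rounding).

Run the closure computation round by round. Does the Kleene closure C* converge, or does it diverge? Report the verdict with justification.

D(0):
  [0, 6, -∞, -∞, -8]
  [-9, 0, -11, -9, 0]
  [-∞, 7, 0, -∞, -1]
  [5, 0, -∞, 0, 7]
  [-∞, -7, 7, -∞, 0]
D(1):
  [0, 6, -∞, -∞, -8]
  [-9, 0, -11, -9, 0]
  [-∞, 7, 0, -∞, -1]
  [5, 11, -∞, 0, 7]
  [-∞, -7, 7, -∞, 0]
Detection: at round 2, diagonal entry (3, 3) turns strictly positive.
Key observation: the cycle 3->0->1->3 has total weight 5 + 6 + (-9), which is strictly positive.
Answer: DIVERGES — positive cycle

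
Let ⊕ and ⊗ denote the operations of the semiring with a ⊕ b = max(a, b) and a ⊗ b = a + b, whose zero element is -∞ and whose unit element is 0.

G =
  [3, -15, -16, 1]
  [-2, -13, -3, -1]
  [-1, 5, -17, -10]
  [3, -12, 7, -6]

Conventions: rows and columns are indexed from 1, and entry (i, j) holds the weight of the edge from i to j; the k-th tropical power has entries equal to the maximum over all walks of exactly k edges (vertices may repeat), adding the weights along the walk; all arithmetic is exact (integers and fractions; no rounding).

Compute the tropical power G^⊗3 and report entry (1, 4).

G^⊗2:
  [6, -11, 8, 4]
  [2, 2, 6, -1]
  [3, -8, 2, 4]
  [6, 12, 1, 4]
G^⊗3:
  [9, 13, 11, 7]
  [5, 11, 6, 3]
  [7, 7, 11, 4]
  [10, 6, 11, 11]
Key observation: the optimum is the walk 1->1->1->4, with weight 3 + 3 + 1 = 7.
Optimal value attained by: walk 1->1->1->4.
Answer: (G^⊗3)[1][4] = 7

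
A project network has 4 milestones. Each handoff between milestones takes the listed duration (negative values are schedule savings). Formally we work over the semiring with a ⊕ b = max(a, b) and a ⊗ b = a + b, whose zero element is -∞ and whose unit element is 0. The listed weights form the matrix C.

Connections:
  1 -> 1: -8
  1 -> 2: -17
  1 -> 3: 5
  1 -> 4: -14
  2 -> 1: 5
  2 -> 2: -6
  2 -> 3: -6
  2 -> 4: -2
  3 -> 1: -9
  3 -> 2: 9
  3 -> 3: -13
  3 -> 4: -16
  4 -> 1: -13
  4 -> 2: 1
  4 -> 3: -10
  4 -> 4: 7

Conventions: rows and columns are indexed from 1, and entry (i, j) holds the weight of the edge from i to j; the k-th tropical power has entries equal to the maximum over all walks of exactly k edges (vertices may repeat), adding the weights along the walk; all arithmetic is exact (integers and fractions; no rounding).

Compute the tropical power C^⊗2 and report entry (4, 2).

C^⊗2:
  [-4, 14, -3, -7]
  [-1, 3, 10, 5]
  [14, 3, 3, 7]
  [6, 8, -3, 14]
Key observation: the optimum is the walk 4->4->2, with weight 7 + 1 = 8.
Optimal value attained by: walk 4->4->2.
Answer: (C^⊗2)[4][2] = 8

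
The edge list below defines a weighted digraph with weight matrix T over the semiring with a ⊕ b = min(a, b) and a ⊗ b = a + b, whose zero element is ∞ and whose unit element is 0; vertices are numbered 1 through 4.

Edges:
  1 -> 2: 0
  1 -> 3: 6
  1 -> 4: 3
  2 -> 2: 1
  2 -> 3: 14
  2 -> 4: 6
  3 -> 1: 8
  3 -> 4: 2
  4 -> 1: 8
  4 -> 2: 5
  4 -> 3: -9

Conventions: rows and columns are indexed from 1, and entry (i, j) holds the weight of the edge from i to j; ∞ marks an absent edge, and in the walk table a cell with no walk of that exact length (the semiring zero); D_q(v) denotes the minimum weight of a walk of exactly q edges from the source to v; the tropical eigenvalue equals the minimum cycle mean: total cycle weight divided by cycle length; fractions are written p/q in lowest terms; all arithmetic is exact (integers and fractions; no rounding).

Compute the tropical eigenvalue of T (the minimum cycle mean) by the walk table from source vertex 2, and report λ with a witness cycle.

q=0: [∞, 0, ∞, ∞]
q=1: [∞, 1, 14, 6]
q=2: [14, 2, -3, 7]
q=3: [5, 3, -2, -1]
q=4: [6, 4, -10, 0]
Optimal cycle mean attained by: cycle 3->4->3, total 2 + (-9), length 2.
Answer: λ = -7/2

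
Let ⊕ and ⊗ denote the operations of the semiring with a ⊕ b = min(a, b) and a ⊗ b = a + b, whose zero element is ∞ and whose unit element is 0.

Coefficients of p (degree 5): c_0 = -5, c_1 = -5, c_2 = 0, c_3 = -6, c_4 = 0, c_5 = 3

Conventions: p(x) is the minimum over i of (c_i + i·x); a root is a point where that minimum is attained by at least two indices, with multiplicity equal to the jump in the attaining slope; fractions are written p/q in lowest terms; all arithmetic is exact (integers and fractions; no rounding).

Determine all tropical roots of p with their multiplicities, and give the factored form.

hull edge (i=0, c=-5) to (i=3, c=-6): slope -1/3, span 3
hull edge (i=3, c=-6) to (i=5, c=3): slope 9/2, span 2
Factored form: p(x) = 3 ⊗ (x ⊕ (-9/2)) ⊗ (x ⊕ (-9/2)) ⊗ (x ⊕ 1/3) ⊗ (x ⊕ 1/3) ⊗ (x ⊕ 1/3)
Answer: roots = -9/2 (mult 2), 1/3 (mult 3)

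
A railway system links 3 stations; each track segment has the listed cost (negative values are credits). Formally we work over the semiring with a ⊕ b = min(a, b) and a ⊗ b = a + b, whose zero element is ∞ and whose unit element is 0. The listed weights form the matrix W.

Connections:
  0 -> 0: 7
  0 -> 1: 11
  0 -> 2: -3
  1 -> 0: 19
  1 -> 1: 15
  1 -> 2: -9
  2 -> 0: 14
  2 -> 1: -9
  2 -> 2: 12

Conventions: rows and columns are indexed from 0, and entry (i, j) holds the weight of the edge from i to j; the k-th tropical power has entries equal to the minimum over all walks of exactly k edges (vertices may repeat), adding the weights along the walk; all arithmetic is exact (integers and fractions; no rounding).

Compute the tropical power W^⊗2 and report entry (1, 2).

W^⊗2:
  [11, -12, 2]
  [5, -18, 3]
  [10, 3, -18]
Key observation: the optimum is the walk 1->2->2, with weight (-9) + 12 = 3.
Optimal value attained by: walk 1->2->2.
Answer: (W^⊗2)[1][2] = 3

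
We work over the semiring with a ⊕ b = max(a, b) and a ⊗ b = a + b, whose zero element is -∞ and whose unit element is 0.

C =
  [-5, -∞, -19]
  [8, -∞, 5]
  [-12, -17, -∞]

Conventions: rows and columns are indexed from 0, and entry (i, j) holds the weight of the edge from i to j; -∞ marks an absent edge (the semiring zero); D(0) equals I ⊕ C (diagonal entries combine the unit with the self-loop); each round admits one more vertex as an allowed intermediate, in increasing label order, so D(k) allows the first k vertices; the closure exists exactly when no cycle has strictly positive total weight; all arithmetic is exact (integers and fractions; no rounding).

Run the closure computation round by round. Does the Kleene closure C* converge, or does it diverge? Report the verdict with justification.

D(0):
  [0, -∞, -19]
  [8, 0, 5]
  [-12, -17, 0]
D(1):
  [0, -∞, -19]
  [8, 0, 5]
  [-12, -17, 0]
D(2):
  [0, -∞, -19]
  [8, 0, 5]
  [-9, -17, 0]
D(3):
  [0, -36, -19]
  [8, 0, 5]
  [-9, -17, 0]
Key observation: every diagonal entry stays at the unit through all rounds, so no improving cycle exists.
Answer: CONVERGES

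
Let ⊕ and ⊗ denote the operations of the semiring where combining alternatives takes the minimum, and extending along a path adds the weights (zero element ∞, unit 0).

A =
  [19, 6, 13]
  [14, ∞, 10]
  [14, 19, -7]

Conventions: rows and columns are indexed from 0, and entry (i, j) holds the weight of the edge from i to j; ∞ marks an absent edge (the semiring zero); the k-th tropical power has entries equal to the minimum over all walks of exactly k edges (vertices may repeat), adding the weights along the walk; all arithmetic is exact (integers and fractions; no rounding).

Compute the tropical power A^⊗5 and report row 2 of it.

A^⊗2:
  [20, 25, 6]
  [24, 20, 3]
  [7, 12, -14]
A^⊗3:
  [20, 25, -1]
  [17, 22, -4]
  [0, 5, -21]
A^⊗4:
  [13, 18, -8]
  [10, 15, -11]
  [-7, -2, -28]
A^⊗5:
  [6, 11, -15]
  [3, 8, -18]
  [-14, -9, -35]
Answer: row 2 of A^⊗5 = [-14, -9, -35]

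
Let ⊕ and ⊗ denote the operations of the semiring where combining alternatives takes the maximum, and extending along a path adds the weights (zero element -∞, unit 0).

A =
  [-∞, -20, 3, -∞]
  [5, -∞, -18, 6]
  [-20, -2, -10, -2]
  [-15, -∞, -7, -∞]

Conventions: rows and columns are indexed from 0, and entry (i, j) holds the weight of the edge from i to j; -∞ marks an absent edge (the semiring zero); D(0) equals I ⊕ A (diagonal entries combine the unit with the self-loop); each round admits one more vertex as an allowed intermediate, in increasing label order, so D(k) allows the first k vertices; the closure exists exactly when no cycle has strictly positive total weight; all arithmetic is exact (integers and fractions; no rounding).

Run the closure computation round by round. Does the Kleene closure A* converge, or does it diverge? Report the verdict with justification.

D(0):
  [0, -20, 3, -∞]
  [5, 0, -18, 6]
  [-20, -2, 0, -2]
  [-15, -∞, -7, 0]
D(1):
  [0, -20, 3, -∞]
  [5, 0, 8, 6]
  [-20, -2, 0, -2]
  [-15, -35, -7, 0]
Detection: at round 2, diagonal entry (2, 2) turns strictly positive.
Key observation: the cycle 2->1->0->2 has total weight (-2) + 5 + 3, which is strictly positive.
Answer: DIVERGES — positive cycle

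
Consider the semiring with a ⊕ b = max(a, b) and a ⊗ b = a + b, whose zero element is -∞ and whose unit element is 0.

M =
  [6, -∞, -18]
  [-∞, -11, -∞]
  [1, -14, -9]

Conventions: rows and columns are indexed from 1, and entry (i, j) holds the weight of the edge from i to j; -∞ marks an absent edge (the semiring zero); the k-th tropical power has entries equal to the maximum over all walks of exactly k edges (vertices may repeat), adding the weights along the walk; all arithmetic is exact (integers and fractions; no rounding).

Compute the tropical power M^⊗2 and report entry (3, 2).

M^⊗2:
  [12, -32, -12]
  [-∞, -22, -∞]
  [7, -23, -17]
Key observation: the optimum is the walk 3->3->2, with weight (-9) + (-14) = -23.
Optimal value attained by: walk 3->3->2.
Answer: (M^⊗2)[3][2] = -23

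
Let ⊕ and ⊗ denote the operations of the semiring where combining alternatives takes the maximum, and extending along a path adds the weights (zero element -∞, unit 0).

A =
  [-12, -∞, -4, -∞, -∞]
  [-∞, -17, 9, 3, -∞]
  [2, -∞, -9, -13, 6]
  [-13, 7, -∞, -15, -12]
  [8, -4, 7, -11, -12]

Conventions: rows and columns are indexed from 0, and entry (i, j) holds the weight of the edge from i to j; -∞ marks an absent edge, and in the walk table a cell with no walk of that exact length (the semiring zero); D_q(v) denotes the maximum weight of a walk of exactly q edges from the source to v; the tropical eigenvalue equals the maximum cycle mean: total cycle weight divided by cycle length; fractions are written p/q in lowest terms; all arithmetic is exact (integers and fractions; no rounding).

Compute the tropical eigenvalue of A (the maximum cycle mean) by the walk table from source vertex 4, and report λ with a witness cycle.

q=0: [-∞, -∞, -∞, -∞, 0]
q=1: [8, -4, 7, -11, -12]
q=2: [9, -4, 5, -1, 13]
q=3: [21, 9, 20, 2, 11]
q=4: [22, 9, 18, 12, 26]
q=5: [34, 22, 33, 15, 24]
Optimal cycle mean attained by: cycle 2->4->2, total 6 + 7, length 2.
Answer: λ = 13/2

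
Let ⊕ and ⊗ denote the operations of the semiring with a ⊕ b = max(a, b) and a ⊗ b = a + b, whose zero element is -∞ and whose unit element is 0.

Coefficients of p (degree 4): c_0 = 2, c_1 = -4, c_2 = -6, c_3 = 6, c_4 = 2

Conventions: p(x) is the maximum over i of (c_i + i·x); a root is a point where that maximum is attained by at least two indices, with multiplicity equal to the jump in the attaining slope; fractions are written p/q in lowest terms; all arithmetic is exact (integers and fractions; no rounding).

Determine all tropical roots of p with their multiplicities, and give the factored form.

hull edge (i=0, c=2) to (i=3, c=6): slope 4/3, span 3
hull edge (i=3, c=6) to (i=4, c=2): slope -4, span 1
Factored form: p(x) = 2 ⊗ (x ⊕ (-4/3)) ⊗ (x ⊕ (-4/3)) ⊗ (x ⊕ (-4/3)) ⊗ (x ⊕ 4)
Answer: roots = -4/3 (mult 3), 4 (mult 1)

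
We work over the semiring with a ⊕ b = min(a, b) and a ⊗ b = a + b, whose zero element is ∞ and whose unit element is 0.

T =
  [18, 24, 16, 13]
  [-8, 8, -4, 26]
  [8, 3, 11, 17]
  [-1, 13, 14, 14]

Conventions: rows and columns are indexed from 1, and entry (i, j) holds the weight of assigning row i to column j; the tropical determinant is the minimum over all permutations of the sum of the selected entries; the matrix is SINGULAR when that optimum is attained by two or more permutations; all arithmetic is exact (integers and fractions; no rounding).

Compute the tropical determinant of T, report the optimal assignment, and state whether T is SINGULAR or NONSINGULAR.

σ = (1, 2, 3, 4): 18 + 8 + 11 + 14 = 51
σ = (1, 2, 4, 3): 18 + 8 + 17 + 14 = 57
σ = (1, 3, 2, 4): 18 + (-4) + 3 + 14 = 31
σ = (1, 3, 4, 2): 18 + (-4) + 17 + 13 = 44
σ = (1, 4, 2, 3): 18 + 26 + 3 + 14 = 61
σ = (1, 4, 3, 2): 18 + 26 + 11 + 13 = 68
σ = (2, 1, 3, 4): 24 + (-8) + 11 + 14 = 41
σ = (2, 1, 4, 3): 24 + (-8) + 17 + 14 = 47
σ = (2, 3, 1, 4): 24 + (-4) + 8 + 14 = 42
σ = (2, 3, 4, 1): 24 + (-4) + 17 + (-1) = 36
σ = (2, 4, 1, 3): 24 + 26 + 8 + 14 = 72
σ = (2, 4, 3, 1): 24 + 26 + 11 + (-1) = 60
σ = (3, 1, 2, 4): 16 + (-8) + 3 + 14 = 25
σ = (3, 1, 4, 2): 16 + (-8) + 17 + 13 = 38
σ = (3, 2, 1, 4): 16 + 8 + 8 + 14 = 46
σ = (3, 2, 4, 1): 16 + 8 + 17 + (-1) = 40
σ = (3, 4, 1, 2): 16 + 26 + 8 + 13 = 63
σ = (3, 4, 2, 1): 16 + 26 + 3 + (-1) = 44
σ = (4, 1, 2, 3): 13 + (-8) + 3 + 14 = 22
σ = (4, 1, 3, 2): 13 + (-8) + 11 + 13 = 29
σ = (4, 2, 1, 3): 13 + 8 + 8 + 14 = 43
σ = (4, 2, 3, 1): 13 + 8 + 11 + (-1) = 31
σ = (4, 3, 1, 2): 13 + (-4) + 8 + 13 = 30
σ = (4, 3, 2, 1): 13 + (-4) + 3 + (-1) = 11
Optimal value attained by: σ = (4, 3, 2, 1).
Answer: det⊕(T) = 11; verdict: NONSINGULAR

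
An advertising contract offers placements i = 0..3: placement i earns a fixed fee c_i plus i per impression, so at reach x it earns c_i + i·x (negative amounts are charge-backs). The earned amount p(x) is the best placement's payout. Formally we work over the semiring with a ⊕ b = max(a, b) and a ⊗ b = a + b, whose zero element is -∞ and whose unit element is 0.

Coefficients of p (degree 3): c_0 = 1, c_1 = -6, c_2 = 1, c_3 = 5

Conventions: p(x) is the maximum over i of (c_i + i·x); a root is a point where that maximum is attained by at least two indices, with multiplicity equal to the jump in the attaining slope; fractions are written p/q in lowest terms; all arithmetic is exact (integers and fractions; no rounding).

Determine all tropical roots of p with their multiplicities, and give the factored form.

hull edge (i=0, c=1) to (i=3, c=5): slope 4/3, span 3
Factored form: p(x) = 5 ⊗ (x ⊕ (-4/3)) ⊗ (x ⊕ (-4/3)) ⊗ (x ⊕ (-4/3))
Answer: roots = -4/3 (mult 3)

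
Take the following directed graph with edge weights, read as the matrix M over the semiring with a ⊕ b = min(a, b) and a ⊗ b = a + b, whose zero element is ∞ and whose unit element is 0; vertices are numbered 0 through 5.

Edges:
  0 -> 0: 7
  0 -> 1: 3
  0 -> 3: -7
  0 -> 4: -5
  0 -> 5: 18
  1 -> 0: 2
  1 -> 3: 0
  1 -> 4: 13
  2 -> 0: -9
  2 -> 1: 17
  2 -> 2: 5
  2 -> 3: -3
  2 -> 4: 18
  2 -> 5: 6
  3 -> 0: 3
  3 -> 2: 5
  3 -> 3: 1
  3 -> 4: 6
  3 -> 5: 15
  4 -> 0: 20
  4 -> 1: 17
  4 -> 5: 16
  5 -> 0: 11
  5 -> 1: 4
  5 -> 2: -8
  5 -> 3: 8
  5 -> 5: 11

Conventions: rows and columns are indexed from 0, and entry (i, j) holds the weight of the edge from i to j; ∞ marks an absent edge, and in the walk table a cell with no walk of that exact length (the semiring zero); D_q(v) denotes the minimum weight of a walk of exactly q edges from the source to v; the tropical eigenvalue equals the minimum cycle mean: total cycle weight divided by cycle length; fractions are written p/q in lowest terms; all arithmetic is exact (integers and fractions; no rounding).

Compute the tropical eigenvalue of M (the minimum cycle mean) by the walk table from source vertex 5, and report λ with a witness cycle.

q=0: [∞, ∞, ∞, ∞, ∞, 0]
q=1: [11, 4, -8, 8, ∞, 11]
q=2: [-17, 9, -3, -11, 6, -2]
q=3: [-12, -14, -10, -24, -22, 1]
q=4: [-21, -9, -19, -23, -18, -9]
q=5: [-28, -18, -18, -28, -26, -13]
q=6: [-27, -25, -23, -35, -33, -13]
Optimal cycle mean attained by: cycle 0->3->2->0, total (-7) + 5 + (-9), length 3.
Answer: λ = -11/3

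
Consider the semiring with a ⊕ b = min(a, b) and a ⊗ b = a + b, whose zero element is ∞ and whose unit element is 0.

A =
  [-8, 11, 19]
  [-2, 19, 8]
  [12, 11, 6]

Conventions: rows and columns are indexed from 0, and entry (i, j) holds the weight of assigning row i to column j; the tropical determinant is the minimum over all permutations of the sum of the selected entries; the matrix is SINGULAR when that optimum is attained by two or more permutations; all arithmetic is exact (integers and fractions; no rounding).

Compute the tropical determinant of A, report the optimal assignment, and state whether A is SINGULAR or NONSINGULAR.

σ = (0, 1, 2): (-8) + 19 + 6 = 17
σ = (0, 2, 1): (-8) + 8 + 11 = 11
σ = (1, 0, 2): 11 + (-2) + 6 = 15
σ = (1, 2, 0): 11 + 8 + 12 = 31
σ = (2, 0, 1): 19 + (-2) + 11 = 28
σ = (2, 1, 0): 19 + 19 + 12 = 50
Optimal value attained by: σ = (0, 2, 1).
Answer: det⊕(A) = 11; verdict: NONSINGULAR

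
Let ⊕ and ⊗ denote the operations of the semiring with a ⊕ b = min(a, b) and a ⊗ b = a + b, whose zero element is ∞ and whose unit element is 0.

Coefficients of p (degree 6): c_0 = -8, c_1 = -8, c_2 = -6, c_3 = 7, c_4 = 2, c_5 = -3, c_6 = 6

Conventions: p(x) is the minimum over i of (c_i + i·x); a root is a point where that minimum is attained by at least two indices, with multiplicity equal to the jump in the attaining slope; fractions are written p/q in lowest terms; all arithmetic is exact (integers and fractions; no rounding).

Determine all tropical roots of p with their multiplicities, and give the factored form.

hull edge (i=0, c=-8) to (i=1, c=-8): slope 0, span 1
hull edge (i=1, c=-8) to (i=5, c=-3): slope 5/4, span 4
hull edge (i=5, c=-3) to (i=6, c=6): slope 9, span 1
Factored form: p(x) = 6 ⊗ (x ⊕ (-9)) ⊗ (x ⊕ (-5/4)) ⊗ (x ⊕ (-5/4)) ⊗ (x ⊕ (-5/4)) ⊗ (x ⊕ (-5/4)) ⊗ (x ⊕ 0)
Answer: roots = -9 (mult 1), -5/4 (mult 4), 0 (mult 1)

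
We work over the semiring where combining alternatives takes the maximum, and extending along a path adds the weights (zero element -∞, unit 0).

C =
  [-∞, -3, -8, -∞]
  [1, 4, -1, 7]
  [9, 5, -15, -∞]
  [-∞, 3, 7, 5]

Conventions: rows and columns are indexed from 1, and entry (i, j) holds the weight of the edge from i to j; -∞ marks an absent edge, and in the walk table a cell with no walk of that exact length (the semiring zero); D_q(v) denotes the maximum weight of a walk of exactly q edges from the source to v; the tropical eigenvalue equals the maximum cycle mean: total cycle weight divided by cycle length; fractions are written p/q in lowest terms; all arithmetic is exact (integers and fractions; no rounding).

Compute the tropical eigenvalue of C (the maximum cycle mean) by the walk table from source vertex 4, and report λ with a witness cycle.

q=0: [-∞, -∞, -∞, 0]
q=1: [-∞, 3, 7, 5]
q=2: [16, 12, 12, 10]
q=3: [21, 17, 17, 19]
q=4: [26, 22, 26, 24]
Optimal cycle mean attained by: cycle 2->4->3->2, total 7 + 7 + 5, length 3.
Answer: λ = 19/3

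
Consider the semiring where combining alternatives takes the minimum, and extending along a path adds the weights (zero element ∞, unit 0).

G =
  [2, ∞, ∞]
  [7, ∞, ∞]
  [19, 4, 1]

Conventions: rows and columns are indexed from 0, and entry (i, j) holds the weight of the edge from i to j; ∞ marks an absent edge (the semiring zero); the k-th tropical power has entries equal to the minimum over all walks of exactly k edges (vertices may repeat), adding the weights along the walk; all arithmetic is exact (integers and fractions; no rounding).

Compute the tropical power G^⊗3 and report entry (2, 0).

G^⊗2:
  [4, ∞, ∞]
  [9, ∞, ∞]
  [11, 5, 2]
G^⊗3:
  [6, ∞, ∞]
  [11, ∞, ∞]
  [12, 6, 3]
Key observation: the optimum is the walk 2->2->1->0, with weight 1 + 4 + 7 = 12.
Optimal value attained by: walk 2->2->1->0.
Answer: (G^⊗3)[2][0] = 12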